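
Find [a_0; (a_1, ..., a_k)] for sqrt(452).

Write x_i = (sqrt(452) + m_i)/d_i with (m_0, d_0) = (0, 1). a_0 = floor(sqrt(452)) = 21, since 21^2 = 441 <= 452 < 484 = 22^2.
Iterate m_{i+1} = d_i*a_i - m_i, d_{i+1} = (452 - m_{i+1}^2)/d_i, a_{i+1} = floor((a_0 + m_{i+1})/d_{i+1}):
  m_1 = 1*21 - 0 = 21, d_1 = (452 - 21^2)/1 = 11/1 = 11, a_1 = floor((21 + 21)/11) = 3.
  m_2 = 11*3 - 21 = 12, d_2 = (452 - 12^2)/11 = 308/11 = 28, a_2 = floor((21 + 12)/28) = 1.
  m_3 = 28*1 - 12 = 16, d_3 = (452 - 16^2)/28 = 196/28 = 7, a_3 = floor((21 + 16)/7) = 5.
  m_4 = 7*5 - 16 = 19, d_4 = (452 - 19^2)/7 = 91/7 = 13, a_4 = floor((21 + 19)/13) = 3.
  m_5 = 13*3 - 19 = 20, d_5 = (452 - 20^2)/13 = 52/13 = 4, a_5 = floor((21 + 20)/4) = 10.
  m_6 = 4*10 - 20 = 20, d_6 = (452 - 20^2)/4 = 52/4 = 13, a_6 = floor((21 + 20)/13) = 3.
  m_7 = 13*3 - 20 = 19, d_7 = (452 - 19^2)/13 = 91/13 = 7, a_7 = floor((21 + 19)/7) = 5.
  m_8 = 7*5 - 19 = 16, d_8 = (452 - 16^2)/7 = 196/7 = 28, a_8 = floor((21 + 16)/28) = 1.
  m_9 = 28*1 - 16 = 12, d_9 = (452 - 12^2)/28 = 308/28 = 11, a_9 = floor((21 + 12)/11) = 3.
  m_10 = 11*3 - 12 = 21, d_10 = (452 - 21^2)/11 = 11/11 = 1, a_10 = floor((21 + 21)/1) = 42.
  m_11 = 1*42 - 21 = 21, d_11 = (452 - 21^2)/1 = 11/1 = 11: (m_11, d_11) = (m_1, d_1) = (21, 11), so from here the quotients repeat a_1, ..., a_10; the period length is 10.
Hence the expansion of sqrt(452) is a_0 = 21 followed by the repeating block 3, 1, 5, 3, 10, 3, 5, 1, 3, 42 (period 10).

[21; (3, 1, 5, 3, 10, 3, 5, 1, 3, 42)]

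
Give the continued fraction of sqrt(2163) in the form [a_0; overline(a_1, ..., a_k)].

[46; overline(1, 1, 30, 1, 1, 92)]

Write x_i = (sqrt(2163) + m_i)/d_i with (m_0, d_0) = (0, 1). a_0 = floor(sqrt(2163)) = 46, since 46^2 = 2116 <= 2163 < 2209 = 47^2.
Iterate m_{i+1} = d_i*a_i - m_i, d_{i+1} = (2163 - m_{i+1}^2)/d_i, a_{i+1} = floor((a_0 + m_{i+1})/d_{i+1}):
  m_1 = 1*46 - 0 = 46, d_1 = (2163 - 46^2)/1 = 47/1 = 47, a_1 = floor((46 + 46)/47) = 1.
  m_2 = 47*1 - 46 = 1, d_2 = (2163 - 1^2)/47 = 2162/47 = 46, a_2 = floor((46 + 1)/46) = 1.
  m_3 = 46*1 - 1 = 45, d_3 = (2163 - 45^2)/46 = 138/46 = 3, a_3 = floor((46 + 45)/3) = 30.
  m_4 = 3*30 - 45 = 45, d_4 = (2163 - 45^2)/3 = 138/3 = 46, a_4 = floor((46 + 45)/46) = 1.
  m_5 = 46*1 - 45 = 1, d_5 = (2163 - 1^2)/46 = 2162/46 = 47, a_5 = floor((46 + 1)/47) = 1.
  m_6 = 47*1 - 1 = 46, d_6 = (2163 - 46^2)/47 = 47/47 = 1, a_6 = floor((46 + 46)/1) = 92.
  m_7 = 1*92 - 46 = 46, d_7 = (2163 - 46^2)/1 = 47/1 = 47: (m_7, d_7) = (m_1, d_1) = (46, 47), so from here the quotients repeat a_1, ..., a_6; the period length is 6.
Hence the expansion of sqrt(2163) is a_0 = 46 followed by the repeating block 1, 1, 30, 1, 1, 92 (period 6).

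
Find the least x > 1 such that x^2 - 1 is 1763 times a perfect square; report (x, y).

First expand sqrt(1763) as a continued fraction. With x_i = (sqrt(1763) + m_i)/d_i and (m_0, d_0) = (0, 1): a_0 = floor(sqrt(1763)) = 41, since 41^2 = 1681 <= 1763 < 1764 = 42^2.
Iterate m_{i+1} = d_i*a_i - m_i, d_{i+1} = (1763 - m_{i+1}^2)/d_i, a_{i+1} = floor((a_0 + m_{i+1})/d_{i+1}):
  m_1 = 1*41 - 0 = 41, d_1 = (1763 - 41^2)/1 = 82/1 = 82, a_1 = floor((41 + 41)/82) = 1.
  m_2 = 82*1 - 41 = 41, d_2 = (1763 - 41^2)/82 = 82/82 = 1, a_2 = floor((41 + 41)/1) = 82.
  m_3 = 1*82 - 41 = 41, d_3 = (1763 - 41^2)/1 = 82/1 = 82: (m_3, d_3) = (m_1, d_1) = (41, 82), so from here the quotients repeat a_1, a_2; the period length is 2.
So sqrt(1763) = [41; (1, 82)] with period length k = 2.
k is even, so the fundamental solution of x^2 - 1763y^2 = 1 is (p_{k-1}, q_{k-1}) = (p_1, q_1); compute convergents through index 1.
Convergents (p_i = a_i*p_{i-1} + p_{i-2}, q_i = a_i*q_{i-1} + q_{i-2} with p_{-2}=0, p_{-1}=1, q_{-2}=1, q_{-1}=0):
  i=0: a_0=41, p_0 = 41*1 + 0 = 41, q_0 = 41*0 + 1 = 1.
  i=1: a_1=1, p_1 = 1*41 + 1 = 42, q_1 = 1*1 + 0 = 1.
Check: 42^2 - 1763*1^2 = 1764 - 1763 = 1, so (x, y) = (42, 1) solves the equation, and by the theorem it is the least positive solution.

(x, y) = (42, 1)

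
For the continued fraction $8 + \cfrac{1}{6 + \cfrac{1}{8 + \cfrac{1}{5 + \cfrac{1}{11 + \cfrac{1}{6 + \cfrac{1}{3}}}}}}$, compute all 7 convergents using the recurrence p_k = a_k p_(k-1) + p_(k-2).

Using the convergent recurrence p_i = a_i*p_{i-1} + p_{i-2}, q_i = a_i*q_{i-1} + q_{i-2} with p_{-2}=0, p_{-1}=1, q_{-2}=1, q_{-1}=0:
  i=0: a_0=8, p_0 = 8*1 + 0 = 8, q_0 = 8*0 + 1 = 1.
  i=1: a_1=6, p_1 = 6*8 + 1 = 49, q_1 = 6*1 + 0 = 6.
  i=2: a_2=8, p_2 = 8*49 + 8 = 400, q_2 = 8*6 + 1 = 49.
  i=3: a_3=5, p_3 = 5*400 + 49 = 2049, q_3 = 5*49 + 6 = 251.
  i=4: a_4=11, p_4 = 11*2049 + 400 = 22939, q_4 = 11*251 + 49 = 2810.
  i=5: a_5=6, p_5 = 6*22939 + 2049 = 139683, q_5 = 6*2810 + 251 = 17111.
  i=6: a_6=3, p_6 = 3*139683 + 22939 = 441988, q_6 = 3*17111 + 2810 = 54143.

8/1, 49/6, 400/49, 2049/251, 22939/2810, 139683/17111, 441988/54143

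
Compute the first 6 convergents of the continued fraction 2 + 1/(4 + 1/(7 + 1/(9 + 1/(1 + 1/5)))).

2/1, 9/4, 65/29, 594/265, 659/294, 3889/1735

Using the convergent recurrence p_i = a_i*p_{i-1} + p_{i-2}, q_i = a_i*q_{i-1} + q_{i-2} with p_{-2}=0, p_{-1}=1, q_{-2}=1, q_{-1}=0:
  i=0: a_0=2, p_0 = 2*1 + 0 = 2, q_0 = 2*0 + 1 = 1.
  i=1: a_1=4, p_1 = 4*2 + 1 = 9, q_1 = 4*1 + 0 = 4.
  i=2: a_2=7, p_2 = 7*9 + 2 = 65, q_2 = 7*4 + 1 = 29.
  i=3: a_3=9, p_3 = 9*65 + 9 = 594, q_3 = 9*29 + 4 = 265.
  i=4: a_4=1, p_4 = 1*594 + 65 = 659, q_4 = 1*265 + 29 = 294.
  i=5: a_5=5, p_5 = 5*659 + 594 = 3889, q_5 = 5*294 + 265 = 1735.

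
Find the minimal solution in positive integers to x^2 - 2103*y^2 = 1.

First expand sqrt(2103) as a continued fraction. With x_i = (sqrt(2103) + m_i)/d_i and (m_0, d_0) = (0, 1): a_0 = floor(sqrt(2103)) = 45, since 45^2 = 2025 <= 2103 < 2116 = 46^2.
Iterate m_{i+1} = d_i*a_i - m_i, d_{i+1} = (2103 - m_{i+1}^2)/d_i, a_{i+1} = floor((a_0 + m_{i+1})/d_{i+1}):
  m_1 = 1*45 - 0 = 45, d_1 = (2103 - 45^2)/1 = 78/1 = 78, a_1 = floor((45 + 45)/78) = 1.
  m_2 = 78*1 - 45 = 33, d_2 = (2103 - 33^2)/78 = 1014/78 = 13, a_2 = floor((45 + 33)/13) = 6.
  m_3 = 13*6 - 33 = 45, d_3 = (2103 - 45^2)/13 = 78/13 = 6, a_3 = floor((45 + 45)/6) = 15.
  m_4 = 6*15 - 45 = 45, d_4 = (2103 - 45^2)/6 = 78/6 = 13, a_4 = floor((45 + 45)/13) = 6.
  m_5 = 13*6 - 45 = 33, d_5 = (2103 - 33^2)/13 = 1014/13 = 78, a_5 = floor((45 + 33)/78) = 1.
  m_6 = 78*1 - 33 = 45, d_6 = (2103 - 45^2)/78 = 78/78 = 1, a_6 = floor((45 + 45)/1) = 90.
  m_7 = 1*90 - 45 = 45, d_7 = (2103 - 45^2)/1 = 78/1 = 78: (m_7, d_7) = (m_1, d_1) = (45, 78), so from here the quotients repeat a_1, ..., a_6; the period length is 6.
So sqrt(2103) = [45; (1, 6, 15, 6, 1, 90)] with period length k = 6.
k is even, so the fundamental solution of x^2 - 2103y^2 = 1 is (p_{k-1}, q_{k-1}) = (p_5, q_5); compute convergents through index 5.
Convergents (p_i = a_i*p_{i-1} + p_{i-2}, q_i = a_i*q_{i-1} + q_{i-2} with p_{-2}=0, p_{-1}=1, q_{-2}=1, q_{-1}=0):
  i=0: a_0=45, p_0 = 45*1 + 0 = 45, q_0 = 45*0 + 1 = 1.
  i=1: a_1=1, p_1 = 1*45 + 1 = 46, q_1 = 1*1 + 0 = 1.
  i=2: a_2=6, p_2 = 6*46 + 45 = 321, q_2 = 6*1 + 1 = 7.
  i=3: a_3=15, p_3 = 15*321 + 46 = 4861, q_3 = 15*7 + 1 = 106.
  i=4: a_4=6, p_4 = 6*4861 + 321 = 29487, q_4 = 6*106 + 7 = 643.
  i=5: a_5=1, p_5 = 1*29487 + 4861 = 34348, q_5 = 1*643 + 106 = 749.
Check: 34348^2 - 2103*749^2 = 1179785104 - 1179785103 = 1, so (x, y) = (34348, 749) solves the equation, and by the theorem it is the least positive solution.

(x, y) = (34348, 749)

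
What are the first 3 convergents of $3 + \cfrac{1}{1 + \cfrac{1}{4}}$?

Using the convergent recurrence p_i = a_i*p_{i-1} + p_{i-2}, q_i = a_i*q_{i-1} + q_{i-2} with p_{-2}=0, p_{-1}=1, q_{-2}=1, q_{-1}=0:
  i=0: a_0=3, p_0 = 3*1 + 0 = 3, q_0 = 3*0 + 1 = 1.
  i=1: a_1=1, p_1 = 1*3 + 1 = 4, q_1 = 1*1 + 0 = 1.
  i=2: a_2=4, p_2 = 4*4 + 3 = 19, q_2 = 4*1 + 1 = 5.

3/1, 4/1, 19/5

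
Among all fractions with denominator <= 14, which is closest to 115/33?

7/2

Expand x = 115/33 as a continued fraction with the Euclidean algorithm:
  115 = 3*33 + 16, so a_0 = 3.
  33 = 2*16 + 1, so a_1 = 2.
  16 = 16*1 + 0, so a_2 = 16.
so x = [3; 2, 16].
Convergents (p_i = a_i*p_{i-1} + p_{i-2}, q_i = a_i*q_{i-1} + q_{i-2} with p_{-2}=0, p_{-1}=1, q_{-2}=1, q_{-1}=0), until the denominator exceeds 14:
  i=0: a_0=3, p_0 = 3*1 + 0 = 3, q_0 = 3*0 + 1 = 1.
  i=1: a_1=2, p_1 = 2*3 + 1 = 7, q_1 = 2*1 + 0 = 2.
  i=2: a_2=16, p_2 = 16*7 + 3 = 115, q_2 = 16*2 + 1 = 33.
q_2 = 33 > 14, so the last convergent with denominator <= 14 is p_1/q_1 = 7/2.
The closest fraction with denominator <= 14 is either p_1/q_1 or the intermediate fraction (k*p_1 + p_0)/(k*q_1 + q_0) with the largest k >= 1 whose denominator stays <= 14; these approach x as k grows, and every other convergent or intermediate fraction in range is farther away.
Largest k: floor((14 - q_0)/q_1) = floor((14 - 1)/2) = 6.
That gives (6*7 + 3)/(6*2 + 1) = 45/13.
Compare the errors: |x - 7/2| = |115*2 - 7*33|/(33*2) = 1/66, and |x - 45/13| = |115*13 - 45*33|/(33*13) = 10/429.
Cross-multiplying, 1*429 = 429 < 660 = 10*66, so 1/66 is smaller: the convergent 7/2 is closer to x than 45/13.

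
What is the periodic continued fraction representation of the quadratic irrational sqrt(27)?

[5; (5, 10)]

Write x_i = (sqrt(27) + m_i)/d_i with (m_0, d_0) = (0, 1). a_0 = floor(sqrt(27)) = 5, since 5^2 = 25 <= 27 < 36 = 6^2.
Iterate m_{i+1} = d_i*a_i - m_i, d_{i+1} = (27 - m_{i+1}^2)/d_i, a_{i+1} = floor((a_0 + m_{i+1})/d_{i+1}):
  m_1 = 1*5 - 0 = 5, d_1 = (27 - 5^2)/1 = 2/1 = 2, a_1 = floor((5 + 5)/2) = 5.
  m_2 = 2*5 - 5 = 5, d_2 = (27 - 5^2)/2 = 2/2 = 1, a_2 = floor((5 + 5)/1) = 10.
  m_3 = 1*10 - 5 = 5, d_3 = (27 - 5^2)/1 = 2/1 = 2: (m_3, d_3) = (m_1, d_1) = (5, 2), so from here the quotients repeat a_1, a_2; the period length is 2.
Hence the expansion of sqrt(27) is a_0 = 5 followed by the repeating block 5, 10 (period 2).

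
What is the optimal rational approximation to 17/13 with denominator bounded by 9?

Expand x = 17/13 as a continued fraction with the Euclidean algorithm:
  17 = 1*13 + 4, so a_0 = 1.
  13 = 3*4 + 1, so a_1 = 3.
  4 = 4*1 + 0, so a_2 = 4.
so x = [1; 3, 4].
Convergents (p_i = a_i*p_{i-1} + p_{i-2}, q_i = a_i*q_{i-1} + q_{i-2} with p_{-2}=0, p_{-1}=1, q_{-2}=1, q_{-1}=0), until the denominator exceeds 9:
  i=0: a_0=1, p_0 = 1*1 + 0 = 1, q_0 = 1*0 + 1 = 1.
  i=1: a_1=3, p_1 = 3*1 + 1 = 4, q_1 = 3*1 + 0 = 3.
  i=2: a_2=4, p_2 = 4*4 + 1 = 17, q_2 = 4*3 + 1 = 13.
q_2 = 13 > 9, so the last convergent with denominator <= 9 is p_1/q_1 = 4/3.
The closest fraction with denominator <= 9 is either p_1/q_1 or the intermediate fraction (k*p_1 + p_0)/(k*q_1 + q_0) with the largest k >= 1 whose denominator stays <= 9; these approach x as k grows, and every other convergent or intermediate fraction in range is farther away.
Largest k: floor((9 - q_0)/q_1) = floor((9 - 1)/3) = 2.
That gives (2*4 + 1)/(2*3 + 1) = 9/7.
Compare the errors: |x - 4/3| = |17*3 - 4*13|/(13*3) = 1/39, and |x - 9/7| = |17*7 - 9*13|/(13*7) = 2/91.
Cross-multiplying, 2*39 = 78 < 91 = 1*91, so 2/91 is smaller: the intermediate fraction 9/7 is closer to x than 4/3.

9/7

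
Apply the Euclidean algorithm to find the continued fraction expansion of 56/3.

[18; 1, 2]

Run the Euclidean algorithm on 56 and 3; the successive quotients are the partial quotients a_0, a_1, ... (each step inverts the fractional part left over by the previous one):
  56 = 18*3 + 2, so a_0 = 18.
  3 = 1*2 + 1, so a_1 = 1.
  2 = 2*1 + 0, so a_2 = 2.
The remainder reaches 0 after 3 divisions, so the expansion has 3 partial quotients, read off in order.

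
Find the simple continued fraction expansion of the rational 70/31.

[2; 3, 1, 7]

Run the Euclidean algorithm on 70 and 31; the successive quotients are the partial quotients a_0, a_1, ... (each step inverts the fractional part left over by the previous one):
  70 = 2*31 + 8, so a_0 = 2.
  31 = 3*8 + 7, so a_1 = 3.
  8 = 1*7 + 1, so a_2 = 1.
  7 = 7*1 + 0, so a_3 = 7.
The remainder reaches 0 after 4 divisions, so the expansion has 4 partial quotients, read off in order.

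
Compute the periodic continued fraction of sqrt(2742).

[52; (2, 1, 2, 1, 16, 1, 2, 1, 2, 104)]

Write x_i = (sqrt(2742) + m_i)/d_i with (m_0, d_0) = (0, 1). a_0 = floor(sqrt(2742)) = 52, since 52^2 = 2704 <= 2742 < 2809 = 53^2.
Iterate m_{i+1} = d_i*a_i - m_i, d_{i+1} = (2742 - m_{i+1}^2)/d_i, a_{i+1} = floor((a_0 + m_{i+1})/d_{i+1}):
  m_1 = 1*52 - 0 = 52, d_1 = (2742 - 52^2)/1 = 38/1 = 38, a_1 = floor((52 + 52)/38) = 2.
  m_2 = 38*2 - 52 = 24, d_2 = (2742 - 24^2)/38 = 2166/38 = 57, a_2 = floor((52 + 24)/57) = 1.
  m_3 = 57*1 - 24 = 33, d_3 = (2742 - 33^2)/57 = 1653/57 = 29, a_3 = floor((52 + 33)/29) = 2.
  m_4 = 29*2 - 33 = 25, d_4 = (2742 - 25^2)/29 = 2117/29 = 73, a_4 = floor((52 + 25)/73) = 1.
  m_5 = 73*1 - 25 = 48, d_5 = (2742 - 48^2)/73 = 438/73 = 6, a_5 = floor((52 + 48)/6) = 16.
  m_6 = 6*16 - 48 = 48, d_6 = (2742 - 48^2)/6 = 438/6 = 73, a_6 = floor((52 + 48)/73) = 1.
  m_7 = 73*1 - 48 = 25, d_7 = (2742 - 25^2)/73 = 2117/73 = 29, a_7 = floor((52 + 25)/29) = 2.
  m_8 = 29*2 - 25 = 33, d_8 = (2742 - 33^2)/29 = 1653/29 = 57, a_8 = floor((52 + 33)/57) = 1.
  m_9 = 57*1 - 33 = 24, d_9 = (2742 - 24^2)/57 = 2166/57 = 38, a_9 = floor((52 + 24)/38) = 2.
  m_10 = 38*2 - 24 = 52, d_10 = (2742 - 52^2)/38 = 38/38 = 1, a_10 = floor((52 + 52)/1) = 104.
  m_11 = 1*104 - 52 = 52, d_11 = (2742 - 52^2)/1 = 38/1 = 38: (m_11, d_11) = (m_1, d_1) = (52, 38), so from here the quotients repeat a_1, ..., a_10; the period length is 10.
Hence the expansion of sqrt(2742) is a_0 = 52 followed by the repeating block 2, 1, 2, 1, 16, 1, 2, 1, 2, 104 (period 10).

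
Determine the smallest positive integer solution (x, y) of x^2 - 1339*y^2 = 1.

(x, y) = (150175, 4104)

First expand sqrt(1339) as a continued fraction. With x_i = (sqrt(1339) + m_i)/d_i and (m_0, d_0) = (0, 1): a_0 = floor(sqrt(1339)) = 36, since 36^2 = 1296 <= 1339 < 1369 = 37^2.
Iterate m_{i+1} = d_i*a_i - m_i, d_{i+1} = (1339 - m_{i+1}^2)/d_i, a_{i+1} = floor((a_0 + m_{i+1})/d_{i+1}):
  m_1 = 1*36 - 0 = 36, d_1 = (1339 - 36^2)/1 = 43/1 = 43, a_1 = floor((36 + 36)/43) = 1.
  m_2 = 43*1 - 36 = 7, d_2 = (1339 - 7^2)/43 = 1290/43 = 30, a_2 = floor((36 + 7)/30) = 1.
  m_3 = 30*1 - 7 = 23, d_3 = (1339 - 23^2)/30 = 810/30 = 27, a_3 = floor((36 + 23)/27) = 2.
  m_4 = 27*2 - 23 = 31, d_4 = (1339 - 31^2)/27 = 378/27 = 14, a_4 = floor((36 + 31)/14) = 4.
  m_5 = 14*4 - 31 = 25, d_5 = (1339 - 25^2)/14 = 714/14 = 51, a_5 = floor((36 + 25)/51) = 1.
  m_6 = 51*1 - 25 = 26, d_6 = (1339 - 26^2)/51 = 663/51 = 13, a_6 = floor((36 + 26)/13) = 4.
  m_7 = 13*4 - 26 = 26, d_7 = (1339 - 26^2)/13 = 663/13 = 51, a_7 = floor((36 + 26)/51) = 1.
  m_8 = 51*1 - 26 = 25, d_8 = (1339 - 25^2)/51 = 714/51 = 14, a_8 = floor((36 + 25)/14) = 4.
  m_9 = 14*4 - 25 = 31, d_9 = (1339 - 31^2)/14 = 378/14 = 27, a_9 = floor((36 + 31)/27) = 2.
  m_10 = 27*2 - 31 = 23, d_10 = (1339 - 23^2)/27 = 810/27 = 30, a_10 = floor((36 + 23)/30) = 1.
  m_11 = 30*1 - 23 = 7, d_11 = (1339 - 7^2)/30 = 1290/30 = 43, a_11 = floor((36 + 7)/43) = 1.
  m_12 = 43*1 - 7 = 36, d_12 = (1339 - 36^2)/43 = 43/43 = 1, a_12 = floor((36 + 36)/1) = 72.
  m_13 = 1*72 - 36 = 36, d_13 = (1339 - 36^2)/1 = 43/1 = 43: (m_13, d_13) = (m_1, d_1) = (36, 43), so from here the quotients repeat a_1, ..., a_12; the period length is 12.
So sqrt(1339) = [36; (1, 1, 2, 4, 1, 4, 1, 4, 2, 1, 1, 72)] with period length k = 12.
k is even, so the fundamental solution of x^2 - 1339y^2 = 1 is (p_{k-1}, q_{k-1}) = (p_11, q_11); compute convergents through index 11.
Convergents (p_i = a_i*p_{i-1} + p_{i-2}, q_i = a_i*q_{i-1} + q_{i-2} with p_{-2}=0, p_{-1}=1, q_{-2}=1, q_{-1}=0):
  i=0: a_0=36, p_0 = 36*1 + 0 = 36, q_0 = 36*0 + 1 = 1.
  i=1: a_1=1, p_1 = 1*36 + 1 = 37, q_1 = 1*1 + 0 = 1.
  i=2: a_2=1, p_2 = 1*37 + 36 = 73, q_2 = 1*1 + 1 = 2.
  i=3: a_3=2, p_3 = 2*73 + 37 = 183, q_3 = 2*2 + 1 = 5.
  i=4: a_4=4, p_4 = 4*183 + 73 = 805, q_4 = 4*5 + 2 = 22.
  i=5: a_5=1, p_5 = 1*805 + 183 = 988, q_5 = 1*22 + 5 = 27.
  i=6: a_6=4, p_6 = 4*988 + 805 = 4757, q_6 = 4*27 + 22 = 130.
  i=7: a_7=1, p_7 = 1*4757 + 988 = 5745, q_7 = 1*130 + 27 = 157.
  i=8: a_8=4, p_8 = 4*5745 + 4757 = 27737, q_8 = 4*157 + 130 = 758.
  i=9: a_9=2, p_9 = 2*27737 + 5745 = 61219, q_9 = 2*758 + 157 = 1673.
  i=10: a_10=1, p_10 = 1*61219 + 27737 = 88956, q_10 = 1*1673 + 758 = 2431.
  i=11: a_11=1, p_11 = 1*88956 + 61219 = 150175, q_11 = 1*2431 + 1673 = 4104.
Check: 150175^2 - 1339*4104^2 = 22552530625 - 22552530624 = 1, so (x, y) = (150175, 4104) solves the equation, and by the theorem it is the least positive solution.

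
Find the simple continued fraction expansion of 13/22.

Run the Euclidean algorithm on 13 and 22; the successive quotients are the partial quotients a_0, a_1, ... (each step inverts the fractional part left over by the previous one):
  13 = 0*22 + 13, so a_0 = 0.
  22 = 1*13 + 9, so a_1 = 1.
  13 = 1*9 + 4, so a_2 = 1.
  9 = 2*4 + 1, so a_3 = 2.
  4 = 4*1 + 0, so a_4 = 4.
The remainder reaches 0 after 5 divisions, so the expansion has 5 partial quotients, read off in order.

[0; 1, 1, 2, 4]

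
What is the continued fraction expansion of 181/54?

Run the Euclidean algorithm on 181 and 54; the successive quotients are the partial quotients a_0, a_1, ... (each step inverts the fractional part left over by the previous one):
  181 = 3*54 + 19, so a_0 = 3.
  54 = 2*19 + 16, so a_1 = 2.
  19 = 1*16 + 3, so a_2 = 1.
  16 = 5*3 + 1, so a_3 = 5.
  3 = 3*1 + 0, so a_4 = 3.
The remainder reaches 0 after 5 divisions, so the expansion has 5 partial quotients, read off in order.

[3; 2, 1, 5, 3]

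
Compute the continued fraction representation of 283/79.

[3; 1, 1, 2, 1, 1, 6]

Run the Euclidean algorithm on 283 and 79; the successive quotients are the partial quotients a_0, a_1, ... (each step inverts the fractional part left over by the previous one):
  283 = 3*79 + 46, so a_0 = 3.
  79 = 1*46 + 33, so a_1 = 1.
  46 = 1*33 + 13, so a_2 = 1.
  33 = 2*13 + 7, so a_3 = 2.
  13 = 1*7 + 6, so a_4 = 1.
  7 = 1*6 + 1, so a_5 = 1.
  6 = 6*1 + 0, so a_6 = 6.
The remainder reaches 0 after 7 divisions, so the expansion has 7 partial quotients, read off in order.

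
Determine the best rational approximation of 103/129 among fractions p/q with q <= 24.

Expand x = 103/129 as a continued fraction with the Euclidean algorithm:
  103 = 0*129 + 103, so a_0 = 0.
  129 = 1*103 + 26, so a_1 = 1.
  103 = 3*26 + 25, so a_2 = 3.
  26 = 1*25 + 1, so a_3 = 1.
  25 = 25*1 + 0, so a_4 = 25.
so x = [0; 1, 3, 1, 25].
Convergents (p_i = a_i*p_{i-1} + p_{i-2}, q_i = a_i*q_{i-1} + q_{i-2} with p_{-2}=0, p_{-1}=1, q_{-2}=1, q_{-1}=0), until the denominator exceeds 24:
  i=0: a_0=0, p_0 = 0*1 + 0 = 0, q_0 = 0*0 + 1 = 1.
  i=1: a_1=1, p_1 = 1*0 + 1 = 1, q_1 = 1*1 + 0 = 1.
  i=2: a_2=3, p_2 = 3*1 + 0 = 3, q_2 = 3*1 + 1 = 4.
  i=3: a_3=1, p_3 = 1*3 + 1 = 4, q_3 = 1*4 + 1 = 5.
  i=4: a_4=25, p_4 = 25*4 + 3 = 103, q_4 = 25*5 + 4 = 129.
q_4 = 129 > 24, so the last convergent with denominator <= 24 is p_3/q_3 = 4/5.
The closest fraction with denominator <= 24 is either p_3/q_3 or the intermediate fraction (k*p_3 + p_2)/(k*q_3 + q_2) with the largest k >= 1 whose denominator stays <= 24; these approach x as k grows, and every other convergent or intermediate fraction in range is farther away.
Largest k: floor((24 - q_2)/q_3) = floor((24 - 4)/5) = 4.
That gives (4*4 + 3)/(4*5 + 4) = 19/24.
Compare the errors: |x - 4/5| = |103*5 - 4*129|/(129*5) = 1/645, and |x - 19/24| = |103*24 - 19*129|/(129*24) = 21/3096.
Cross-multiplying, 1*3096 = 3096 < 13545 = 21*645, so 1/645 is smaller: the convergent 4/5 is closer to x than 19/24.

4/5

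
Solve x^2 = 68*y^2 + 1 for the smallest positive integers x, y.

(x, y) = (33, 4)

First expand sqrt(68) as a continued fraction. With x_i = (sqrt(68) + m_i)/d_i and (m_0, d_0) = (0, 1): a_0 = floor(sqrt(68)) = 8, since 8^2 = 64 <= 68 < 81 = 9^2.
Iterate m_{i+1} = d_i*a_i - m_i, d_{i+1} = (68 - m_{i+1}^2)/d_i, a_{i+1} = floor((a_0 + m_{i+1})/d_{i+1}):
  m_1 = 1*8 - 0 = 8, d_1 = (68 - 8^2)/1 = 4/1 = 4, a_1 = floor((8 + 8)/4) = 4.
  m_2 = 4*4 - 8 = 8, d_2 = (68 - 8^2)/4 = 4/4 = 1, a_2 = floor((8 + 8)/1) = 16.
  m_3 = 1*16 - 8 = 8, d_3 = (68 - 8^2)/1 = 4/1 = 4: (m_3, d_3) = (m_1, d_1) = (8, 4), so from here the quotients repeat a_1, a_2; the period length is 2.
So sqrt(68) = [8; (4, 16)] with period length k = 2.
k is even, so the fundamental solution of x^2 - 68y^2 = 1 is (p_{k-1}, q_{k-1}) = (p_1, q_1); compute convergents through index 1.
Convergents (p_i = a_i*p_{i-1} + p_{i-2}, q_i = a_i*q_{i-1} + q_{i-2} with p_{-2}=0, p_{-1}=1, q_{-2}=1, q_{-1}=0):
  i=0: a_0=8, p_0 = 8*1 + 0 = 8, q_0 = 8*0 + 1 = 1.
  i=1: a_1=4, p_1 = 4*8 + 1 = 33, q_1 = 4*1 + 0 = 4.
Check: 33^2 - 68*4^2 = 1089 - 1088 = 1, so (x, y) = (33, 4) solves the equation, and by the theorem it is the least positive solution.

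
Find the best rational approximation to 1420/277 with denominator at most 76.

Expand x = 1420/277 as a continued fraction with the Euclidean algorithm:
  1420 = 5*277 + 35, so a_0 = 5.
  277 = 7*35 + 32, so a_1 = 7.
  35 = 1*32 + 3, so a_2 = 1.
  32 = 10*3 + 2, so a_3 = 10.
  3 = 1*2 + 1, so a_4 = 1.
  2 = 2*1 + 0, so a_5 = 2.
so x = [5; 7, 1, 10, 1, 2].
Convergents (p_i = a_i*p_{i-1} + p_{i-2}, q_i = a_i*q_{i-1} + q_{i-2} with p_{-2}=0, p_{-1}=1, q_{-2}=1, q_{-1}=0), until the denominator exceeds 76:
  i=0: a_0=5, p_0 = 5*1 + 0 = 5, q_0 = 5*0 + 1 = 1.
  i=1: a_1=7, p_1 = 7*5 + 1 = 36, q_1 = 7*1 + 0 = 7.
  i=2: a_2=1, p_2 = 1*36 + 5 = 41, q_2 = 1*7 + 1 = 8.
  i=3: a_3=10, p_3 = 10*41 + 36 = 446, q_3 = 10*8 + 7 = 87.
q_3 = 87 > 76, so the last convergent with denominator <= 76 is p_2/q_2 = 41/8.
The closest fraction with denominator <= 76 is either p_2/q_2 or the intermediate fraction (k*p_2 + p_1)/(k*q_2 + q_1) with the largest k >= 1 whose denominator stays <= 76; these approach x as k grows, and every other convergent or intermediate fraction in range is farther away.
Largest k: floor((76 - q_1)/q_2) = floor((76 - 7)/8) = 8.
That gives (8*41 + 36)/(8*8 + 7) = 364/71.
Compare the errors: |x - 41/8| = |1420*8 - 41*277|/(277*8) = 3/2216, and |x - 364/71| = |1420*71 - 364*277|/(277*71) = 8/19667.
Cross-multiplying, 8*2216 = 17728 < 59001 = 3*19667, so 8/19667 is smaller: the intermediate fraction 364/71 is closer to x than 41/8.

364/71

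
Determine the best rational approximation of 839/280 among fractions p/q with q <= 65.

Expand x = 839/280 as a continued fraction with the Euclidean algorithm:
  839 = 2*280 + 279, so a_0 = 2.
  280 = 1*279 + 1, so a_1 = 1.
  279 = 279*1 + 0, so a_2 = 279.
so x = [2; 1, 279].
Convergents (p_i = a_i*p_{i-1} + p_{i-2}, q_i = a_i*q_{i-1} + q_{i-2} with p_{-2}=0, p_{-1}=1, q_{-2}=1, q_{-1}=0), until the denominator exceeds 65:
  i=0: a_0=2, p_0 = 2*1 + 0 = 2, q_0 = 2*0 + 1 = 1.
  i=1: a_1=1, p_1 = 1*2 + 1 = 3, q_1 = 1*1 + 0 = 1.
  i=2: a_2=279, p_2 = 279*3 + 2 = 839, q_2 = 279*1 + 1 = 280.
q_2 = 280 > 65, so the last convergent with denominator <= 65 is p_1/q_1 = 3/1.
The closest fraction with denominator <= 65 is either p_1/q_1 or the intermediate fraction (k*p_1 + p_0)/(k*q_1 + q_0) with the largest k >= 1 whose denominator stays <= 65; these approach x as k grows, and every other convergent or intermediate fraction in range is farther away.
Largest k: floor((65 - q_0)/q_1) = floor((65 - 1)/1) = 64.
That gives (64*3 + 2)/(64*1 + 1) = 194/65.
Compare the errors: |x - 3/1| = |839*1 - 3*280|/(280*1) = 1/280, and |x - 194/65| = |839*65 - 194*280|/(280*65) = 215/18200.
Cross-multiplying, 1*18200 = 18200 < 60200 = 215*280, so 1/280 is smaller: the convergent 3/1 is closer to x than 194/65.

3/1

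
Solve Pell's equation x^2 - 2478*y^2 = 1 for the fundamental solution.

First expand sqrt(2478) as a continued fraction. With x_i = (sqrt(2478) + m_i)/d_i and (m_0, d_0) = (0, 1): a_0 = floor(sqrt(2478)) = 49, since 49^2 = 2401 <= 2478 < 2500 = 50^2.
Iterate m_{i+1} = d_i*a_i - m_i, d_{i+1} = (2478 - m_{i+1}^2)/d_i, a_{i+1} = floor((a_0 + m_{i+1})/d_{i+1}):
  m_1 = 1*49 - 0 = 49, d_1 = (2478 - 49^2)/1 = 77/1 = 77, a_1 = floor((49 + 49)/77) = 1.
  m_2 = 77*1 - 49 = 28, d_2 = (2478 - 28^2)/77 = 1694/77 = 22, a_2 = floor((49 + 28)/22) = 3.
  m_3 = 22*3 - 28 = 38, d_3 = (2478 - 38^2)/22 = 1034/22 = 47, a_3 = floor((49 + 38)/47) = 1.
  m_4 = 47*1 - 38 = 9, d_4 = (2478 - 9^2)/47 = 2397/47 = 51, a_4 = floor((49 + 9)/51) = 1.
  m_5 = 51*1 - 9 = 42, d_5 = (2478 - 42^2)/51 = 714/51 = 14, a_5 = floor((49 + 42)/14) = 6.
  m_6 = 14*6 - 42 = 42, d_6 = (2478 - 42^2)/14 = 714/14 = 51, a_6 = floor((49 + 42)/51) = 1.
  m_7 = 51*1 - 42 = 9, d_7 = (2478 - 9^2)/51 = 2397/51 = 47, a_7 = floor((49 + 9)/47) = 1.
  m_8 = 47*1 - 9 = 38, d_8 = (2478 - 38^2)/47 = 1034/47 = 22, a_8 = floor((49 + 38)/22) = 3.
  m_9 = 22*3 - 38 = 28, d_9 = (2478 - 28^2)/22 = 1694/22 = 77, a_9 = floor((49 + 28)/77) = 1.
  m_10 = 77*1 - 28 = 49, d_10 = (2478 - 49^2)/77 = 77/77 = 1, a_10 = floor((49 + 49)/1) = 98.
  m_11 = 1*98 - 49 = 49, d_11 = (2478 - 49^2)/1 = 77/1 = 77: (m_11, d_11) = (m_1, d_1) = (49, 77), so from here the quotients repeat a_1, ..., a_10; the period length is 10.
So sqrt(2478) = [49; (1, 3, 1, 1, 6, 1, 1, 3, 1, 98)] with period length k = 10.
k is even, so the fundamental solution of x^2 - 2478y^2 = 1 is (p_{k-1}, q_{k-1}) = (p_9, q_9); compute convergents through index 9.
Convergents (p_i = a_i*p_{i-1} + p_{i-2}, q_i = a_i*q_{i-1} + q_{i-2} with p_{-2}=0, p_{-1}=1, q_{-2}=1, q_{-1}=0):
  i=0: a_0=49, p_0 = 49*1 + 0 = 49, q_0 = 49*0 + 1 = 1.
  i=1: a_1=1, p_1 = 1*49 + 1 = 50, q_1 = 1*1 + 0 = 1.
  i=2: a_2=3, p_2 = 3*50 + 49 = 199, q_2 = 3*1 + 1 = 4.
  i=3: a_3=1, p_3 = 1*199 + 50 = 249, q_3 = 1*4 + 1 = 5.
  i=4: a_4=1, p_4 = 1*249 + 199 = 448, q_4 = 1*5 + 4 = 9.
  i=5: a_5=6, p_5 = 6*448 + 249 = 2937, q_5 = 6*9 + 5 = 59.
  i=6: a_6=1, p_6 = 1*2937 + 448 = 3385, q_6 = 1*59 + 9 = 68.
  i=7: a_7=1, p_7 = 1*3385 + 2937 = 6322, q_7 = 1*68 + 59 = 127.
  i=8: a_8=3, p_8 = 3*6322 + 3385 = 22351, q_8 = 3*127 + 68 = 449.
  i=9: a_9=1, p_9 = 1*22351 + 6322 = 28673, q_9 = 1*449 + 127 = 576.
Check: 28673^2 - 2478*576^2 = 822140929 - 822140928 = 1, so (x, y) = (28673, 576) solves the equation, and by the theorem it is the least positive solution.

(x, y) = (28673, 576)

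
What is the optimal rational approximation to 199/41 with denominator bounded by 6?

29/6

Expand x = 199/41 as a continued fraction with the Euclidean algorithm:
  199 = 4*41 + 35, so a_0 = 4.
  41 = 1*35 + 6, so a_1 = 1.
  35 = 5*6 + 5, so a_2 = 5.
  6 = 1*5 + 1, so a_3 = 1.
  5 = 5*1 + 0, so a_4 = 5.
so x = [4; 1, 5, 1, 5].
Convergents (p_i = a_i*p_{i-1} + p_{i-2}, q_i = a_i*q_{i-1} + q_{i-2} with p_{-2}=0, p_{-1}=1, q_{-2}=1, q_{-1}=0), until the denominator exceeds 6:
  i=0: a_0=4, p_0 = 4*1 + 0 = 4, q_0 = 4*0 + 1 = 1.
  i=1: a_1=1, p_1 = 1*4 + 1 = 5, q_1 = 1*1 + 0 = 1.
  i=2: a_2=5, p_2 = 5*5 + 4 = 29, q_2 = 5*1 + 1 = 6.
  i=3: a_3=1, p_3 = 1*29 + 5 = 34, q_3 = 1*6 + 1 = 7.
q_3 = 7 > 6, so the last convergent with denominator <= 6 is p_2/q_2 = 29/6.
The closest fraction with denominator <= 6 is either p_2/q_2 or the intermediate fraction (k*p_2 + p_1)/(k*q_2 + q_1) with the largest k >= 1 whose denominator stays <= 6; these approach x as k grows, and every other convergent or intermediate fraction in range is farther away.
Largest k: floor((6 - q_1)/q_2) = floor((6 - 1)/6) = 0.
Since k = 0, no intermediate fraction beyond p_2/q_2 has denominator <= 6, so the convergent 29/6 is the closest (its error is |199*6 - 29*41|/(41*6) = 5/246).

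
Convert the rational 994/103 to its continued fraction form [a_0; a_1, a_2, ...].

Run the Euclidean algorithm on 994 and 103; the successive quotients are the partial quotients a_0, a_1, ... (each step inverts the fractional part left over by the previous one):
  994 = 9*103 + 67, so a_0 = 9.
  103 = 1*67 + 36, so a_1 = 1.
  67 = 1*36 + 31, so a_2 = 1.
  36 = 1*31 + 5, so a_3 = 1.
  31 = 6*5 + 1, so a_4 = 6.
  5 = 5*1 + 0, so a_5 = 5.
The remainder reaches 0 after 6 divisions, so the expansion has 6 partial quotients, read off in order.

[9; 1, 1, 1, 6, 5]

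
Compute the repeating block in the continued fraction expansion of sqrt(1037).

[32; (4, 1, 15, 3, 3, 15, 1, 4, 64)]

Write x_i = (sqrt(1037) + m_i)/d_i with (m_0, d_0) = (0, 1). a_0 = floor(sqrt(1037)) = 32, since 32^2 = 1024 <= 1037 < 1089 = 33^2.
Iterate m_{i+1} = d_i*a_i - m_i, d_{i+1} = (1037 - m_{i+1}^2)/d_i, a_{i+1} = floor((a_0 + m_{i+1})/d_{i+1}):
  m_1 = 1*32 - 0 = 32, d_1 = (1037 - 32^2)/1 = 13/1 = 13, a_1 = floor((32 + 32)/13) = 4.
  m_2 = 13*4 - 32 = 20, d_2 = (1037 - 20^2)/13 = 637/13 = 49, a_2 = floor((32 + 20)/49) = 1.
  m_3 = 49*1 - 20 = 29, d_3 = (1037 - 29^2)/49 = 196/49 = 4, a_3 = floor((32 + 29)/4) = 15.
  m_4 = 4*15 - 29 = 31, d_4 = (1037 - 31^2)/4 = 76/4 = 19, a_4 = floor((32 + 31)/19) = 3.
  m_5 = 19*3 - 31 = 26, d_5 = (1037 - 26^2)/19 = 361/19 = 19, a_5 = floor((32 + 26)/19) = 3.
  m_6 = 19*3 - 26 = 31, d_6 = (1037 - 31^2)/19 = 76/19 = 4, a_6 = floor((32 + 31)/4) = 15.
  m_7 = 4*15 - 31 = 29, d_7 = (1037 - 29^2)/4 = 196/4 = 49, a_7 = floor((32 + 29)/49) = 1.
  m_8 = 49*1 - 29 = 20, d_8 = (1037 - 20^2)/49 = 637/49 = 13, a_8 = floor((32 + 20)/13) = 4.
  m_9 = 13*4 - 20 = 32, d_9 = (1037 - 32^2)/13 = 13/13 = 1, a_9 = floor((32 + 32)/1) = 64.
  m_10 = 1*64 - 32 = 32, d_10 = (1037 - 32^2)/1 = 13/1 = 13: (m_10, d_10) = (m_1, d_1) = (32, 13), so from here the quotients repeat a_1, ..., a_9; the period length is 9.
Hence the expansion of sqrt(1037) is a_0 = 32 followed by the repeating block 4, 1, 15, 3, 3, 15, 1, 4, 64 (period 9).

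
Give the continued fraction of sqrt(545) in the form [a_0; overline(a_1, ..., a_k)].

Write x_i = (sqrt(545) + m_i)/d_i with (m_0, d_0) = (0, 1). a_0 = floor(sqrt(545)) = 23, since 23^2 = 529 <= 545 < 576 = 24^2.
Iterate m_{i+1} = d_i*a_i - m_i, d_{i+1} = (545 - m_{i+1}^2)/d_i, a_{i+1} = floor((a_0 + m_{i+1})/d_{i+1}):
  m_1 = 1*23 - 0 = 23, d_1 = (545 - 23^2)/1 = 16/1 = 16, a_1 = floor((23 + 23)/16) = 2.
  m_2 = 16*2 - 23 = 9, d_2 = (545 - 9^2)/16 = 464/16 = 29, a_2 = floor((23 + 9)/29) = 1.
  m_3 = 29*1 - 9 = 20, d_3 = (545 - 20^2)/29 = 145/29 = 5, a_3 = floor((23 + 20)/5) = 8.
  m_4 = 5*8 - 20 = 20, d_4 = (545 - 20^2)/5 = 145/5 = 29, a_4 = floor((23 + 20)/29) = 1.
  m_5 = 29*1 - 20 = 9, d_5 = (545 - 9^2)/29 = 464/29 = 16, a_5 = floor((23 + 9)/16) = 2.
  m_6 = 16*2 - 9 = 23, d_6 = (545 - 23^2)/16 = 16/16 = 1, a_6 = floor((23 + 23)/1) = 46.
  m_7 = 1*46 - 23 = 23, d_7 = (545 - 23^2)/1 = 16/1 = 16: (m_7, d_7) = (m_1, d_1) = (23, 16), so from here the quotients repeat a_1, ..., a_6; the period length is 6.
Hence the expansion of sqrt(545) is a_0 = 23 followed by the repeating block 2, 1, 8, 1, 2, 46 (period 6).

[23; overline(2, 1, 8, 1, 2, 46)]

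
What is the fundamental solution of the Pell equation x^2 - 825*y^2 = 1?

(x, y) = (48599, 1692)

First expand sqrt(825) as a continued fraction. With x_i = (sqrt(825) + m_i)/d_i and (m_0, d_0) = (0, 1): a_0 = floor(sqrt(825)) = 28, since 28^2 = 784 <= 825 < 841 = 29^2.
Iterate m_{i+1} = d_i*a_i - m_i, d_{i+1} = (825 - m_{i+1}^2)/d_i, a_{i+1} = floor((a_0 + m_{i+1})/d_{i+1}):
  m_1 = 1*28 - 0 = 28, d_1 = (825 - 28^2)/1 = 41/1 = 41, a_1 = floor((28 + 28)/41) = 1.
  m_2 = 41*1 - 28 = 13, d_2 = (825 - 13^2)/41 = 656/41 = 16, a_2 = floor((28 + 13)/16) = 2.
  m_3 = 16*2 - 13 = 19, d_3 = (825 - 19^2)/16 = 464/16 = 29, a_3 = floor((28 + 19)/29) = 1.
  m_4 = 29*1 - 19 = 10, d_4 = (825 - 10^2)/29 = 725/29 = 25, a_4 = floor((28 + 10)/25) = 1.
  m_5 = 25*1 - 10 = 15, d_5 = (825 - 15^2)/25 = 600/25 = 24, a_5 = floor((28 + 15)/24) = 1.
  m_6 = 24*1 - 15 = 9, d_6 = (825 - 9^2)/24 = 744/24 = 31, a_6 = floor((28 + 9)/31) = 1.
  m_7 = 31*1 - 9 = 22, d_7 = (825 - 22^2)/31 = 341/31 = 11, a_7 = floor((28 + 22)/11) = 4.
  m_8 = 11*4 - 22 = 22, d_8 = (825 - 22^2)/11 = 341/11 = 31, a_8 = floor((28 + 22)/31) = 1.
  m_9 = 31*1 - 22 = 9, d_9 = (825 - 9^2)/31 = 744/31 = 24, a_9 = floor((28 + 9)/24) = 1.
  m_10 = 24*1 - 9 = 15, d_10 = (825 - 15^2)/24 = 600/24 = 25, a_10 = floor((28 + 15)/25) = 1.
  m_11 = 25*1 - 15 = 10, d_11 = (825 - 10^2)/25 = 725/25 = 29, a_11 = floor((28 + 10)/29) = 1.
  m_12 = 29*1 - 10 = 19, d_12 = (825 - 19^2)/29 = 464/29 = 16, a_12 = floor((28 + 19)/16) = 2.
  m_13 = 16*2 - 19 = 13, d_13 = (825 - 13^2)/16 = 656/16 = 41, a_13 = floor((28 + 13)/41) = 1.
  m_14 = 41*1 - 13 = 28, d_14 = (825 - 28^2)/41 = 41/41 = 1, a_14 = floor((28 + 28)/1) = 56.
  m_15 = 1*56 - 28 = 28, d_15 = (825 - 28^2)/1 = 41/1 = 41: (m_15, d_15) = (m_1, d_1) = (28, 41), so from here the quotients repeat a_1, ..., a_14; the period length is 14.
So sqrt(825) = [28; (1, 2, 1, 1, 1, 1, 4, 1, 1, 1, 1, 2, 1, 56)] with period length k = 14.
k is even, so the fundamental solution of x^2 - 825y^2 = 1 is (p_{k-1}, q_{k-1}) = (p_13, q_13); compute convergents through index 13.
Convergents (p_i = a_i*p_{i-1} + p_{i-2}, q_i = a_i*q_{i-1} + q_{i-2} with p_{-2}=0, p_{-1}=1, q_{-2}=1, q_{-1}=0):
  i=0: a_0=28, p_0 = 28*1 + 0 = 28, q_0 = 28*0 + 1 = 1.
  i=1: a_1=1, p_1 = 1*28 + 1 = 29, q_1 = 1*1 + 0 = 1.
  i=2: a_2=2, p_2 = 2*29 + 28 = 86, q_2 = 2*1 + 1 = 3.
  i=3: a_3=1, p_3 = 1*86 + 29 = 115, q_3 = 1*3 + 1 = 4.
  i=4: a_4=1, p_4 = 1*115 + 86 = 201, q_4 = 1*4 + 3 = 7.
  i=5: a_5=1, p_5 = 1*201 + 115 = 316, q_5 = 1*7 + 4 = 11.
  i=6: a_6=1, p_6 = 1*316 + 201 = 517, q_6 = 1*11 + 7 = 18.
  i=7: a_7=4, p_7 = 4*517 + 316 = 2384, q_7 = 4*18 + 11 = 83.
  i=8: a_8=1, p_8 = 1*2384 + 517 = 2901, q_8 = 1*83 + 18 = 101.
  i=9: a_9=1, p_9 = 1*2901 + 2384 = 5285, q_9 = 1*101 + 83 = 184.
  i=10: a_10=1, p_10 = 1*5285 + 2901 = 8186, q_10 = 1*184 + 101 = 285.
  i=11: a_11=1, p_11 = 1*8186 + 5285 = 13471, q_11 = 1*285 + 184 = 469.
  i=12: a_12=2, p_12 = 2*13471 + 8186 = 35128, q_12 = 2*469 + 285 = 1223.
  i=13: a_13=1, p_13 = 1*35128 + 13471 = 48599, q_13 = 1*1223 + 469 = 1692.
Check: 48599^2 - 825*1692^2 = 2361862801 - 2361862800 = 1, so (x, y) = (48599, 1692) solves the equation, and by the theorem it is the least positive solution.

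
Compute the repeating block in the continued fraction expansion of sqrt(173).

Write x_i = (sqrt(173) + m_i)/d_i with (m_0, d_0) = (0, 1). a_0 = floor(sqrt(173)) = 13, since 13^2 = 169 <= 173 < 196 = 14^2.
Iterate m_{i+1} = d_i*a_i - m_i, d_{i+1} = (173 - m_{i+1}^2)/d_i, a_{i+1} = floor((a_0 + m_{i+1})/d_{i+1}):
  m_1 = 1*13 - 0 = 13, d_1 = (173 - 13^2)/1 = 4/1 = 4, a_1 = floor((13 + 13)/4) = 6.
  m_2 = 4*6 - 13 = 11, d_2 = (173 - 11^2)/4 = 52/4 = 13, a_2 = floor((13 + 11)/13) = 1.
  m_3 = 13*1 - 11 = 2, d_3 = (173 - 2^2)/13 = 169/13 = 13, a_3 = floor((13 + 2)/13) = 1.
  m_4 = 13*1 - 2 = 11, d_4 = (173 - 11^2)/13 = 52/13 = 4, a_4 = floor((13 + 11)/4) = 6.
  m_5 = 4*6 - 11 = 13, d_5 = (173 - 13^2)/4 = 4/4 = 1, a_5 = floor((13 + 13)/1) = 26.
  m_6 = 1*26 - 13 = 13, d_6 = (173 - 13^2)/1 = 4/1 = 4: (m_6, d_6) = (m_1, d_1) = (13, 4), so from here the quotients repeat a_1, ..., a_5; the period length is 5.
Hence the expansion of sqrt(173) is a_0 = 13 followed by the repeating block 6, 1, 1, 6, 26 (period 5).

[13; (6, 1, 1, 6, 26)]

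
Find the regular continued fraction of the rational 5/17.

[0; 3, 2, 2]

Run the Euclidean algorithm on 5 and 17; the successive quotients are the partial quotients a_0, a_1, ... (each step inverts the fractional part left over by the previous one):
  5 = 0*17 + 5, so a_0 = 0.
  17 = 3*5 + 2, so a_1 = 3.
  5 = 2*2 + 1, so a_2 = 2.
  2 = 2*1 + 0, so a_3 = 2.
The remainder reaches 0 after 4 divisions, so the expansion has 4 partial quotients, read off in order.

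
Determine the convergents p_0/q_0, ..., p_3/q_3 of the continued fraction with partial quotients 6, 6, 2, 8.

Using the convergent recurrence p_i = a_i*p_{i-1} + p_{i-2}, q_i = a_i*q_{i-1} + q_{i-2} with p_{-2}=0, p_{-1}=1, q_{-2}=1, q_{-1}=0:
  i=0: a_0=6, p_0 = 6*1 + 0 = 6, q_0 = 6*0 + 1 = 1.
  i=1: a_1=6, p_1 = 6*6 + 1 = 37, q_1 = 6*1 + 0 = 6.
  i=2: a_2=2, p_2 = 2*37 + 6 = 80, q_2 = 2*6 + 1 = 13.
  i=3: a_3=8, p_3 = 8*80 + 37 = 677, q_3 = 8*13 + 6 = 110.

6/1, 37/6, 80/13, 677/110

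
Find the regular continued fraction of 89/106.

[0; 1, 5, 4, 4]

Run the Euclidean algorithm on 89 and 106; the successive quotients are the partial quotients a_0, a_1, ... (each step inverts the fractional part left over by the previous one):
  89 = 0*106 + 89, so a_0 = 0.
  106 = 1*89 + 17, so a_1 = 1.
  89 = 5*17 + 4, so a_2 = 5.
  17 = 4*4 + 1, so a_3 = 4.
  4 = 4*1 + 0, so a_4 = 4.
The remainder reaches 0 after 5 divisions, so the expansion has 5 partial quotients, read off in order.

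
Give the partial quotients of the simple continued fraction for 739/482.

Run the Euclidean algorithm on 739 and 482; the successive quotients are the partial quotients a_0, a_1, ... (each step inverts the fractional part left over by the previous one):
  739 = 1*482 + 257, so a_0 = 1.
  482 = 1*257 + 225, so a_1 = 1.
  257 = 1*225 + 32, so a_2 = 1.
  225 = 7*32 + 1, so a_3 = 7.
  32 = 32*1 + 0, so a_4 = 32.
The remainder reaches 0 after 5 divisions, so the expansion has 5 partial quotients, read off in order.

[1; 1, 1, 7, 32]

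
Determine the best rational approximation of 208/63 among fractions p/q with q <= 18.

33/10

Expand x = 208/63 as a continued fraction with the Euclidean algorithm:
  208 = 3*63 + 19, so a_0 = 3.
  63 = 3*19 + 6, so a_1 = 3.
  19 = 3*6 + 1, so a_2 = 3.
  6 = 6*1 + 0, so a_3 = 6.
so x = [3; 3, 3, 6].
Convergents (p_i = a_i*p_{i-1} + p_{i-2}, q_i = a_i*q_{i-1} + q_{i-2} with p_{-2}=0, p_{-1}=1, q_{-2}=1, q_{-1}=0), until the denominator exceeds 18:
  i=0: a_0=3, p_0 = 3*1 + 0 = 3, q_0 = 3*0 + 1 = 1.
  i=1: a_1=3, p_1 = 3*3 + 1 = 10, q_1 = 3*1 + 0 = 3.
  i=2: a_2=3, p_2 = 3*10 + 3 = 33, q_2 = 3*3 + 1 = 10.
  i=3: a_3=6, p_3 = 6*33 + 10 = 208, q_3 = 6*10 + 3 = 63.
q_3 = 63 > 18, so the last convergent with denominator <= 18 is p_2/q_2 = 33/10.
The closest fraction with denominator <= 18 is either p_2/q_2 or the intermediate fraction (k*p_2 + p_1)/(k*q_2 + q_1) with the largest k >= 1 whose denominator stays <= 18; these approach x as k grows, and every other convergent or intermediate fraction in range is farther away.
Largest k: floor((18 - q_1)/q_2) = floor((18 - 3)/10) = 1.
That gives (1*33 + 10)/(1*10 + 3) = 43/13.
Compare the errors: |x - 33/10| = |208*10 - 33*63|/(63*10) = 1/630, and |x - 43/13| = |208*13 - 43*63|/(63*13) = 5/819.
Cross-multiplying, 1*819 = 819 < 3150 = 5*630, so 1/630 is smaller: the convergent 33/10 is closer to x than 43/13.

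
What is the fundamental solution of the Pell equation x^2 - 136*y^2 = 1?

(x, y) = (35, 3)

First expand sqrt(136) as a continued fraction. With x_i = (sqrt(136) + m_i)/d_i and (m_0, d_0) = (0, 1): a_0 = floor(sqrt(136)) = 11, since 11^2 = 121 <= 136 < 144 = 12^2.
Iterate m_{i+1} = d_i*a_i - m_i, d_{i+1} = (136 - m_{i+1}^2)/d_i, a_{i+1} = floor((a_0 + m_{i+1})/d_{i+1}):
  m_1 = 1*11 - 0 = 11, d_1 = (136 - 11^2)/1 = 15/1 = 15, a_1 = floor((11 + 11)/15) = 1.
  m_2 = 15*1 - 11 = 4, d_2 = (136 - 4^2)/15 = 120/15 = 8, a_2 = floor((11 + 4)/8) = 1.
  m_3 = 8*1 - 4 = 4, d_3 = (136 - 4^2)/8 = 120/8 = 15, a_3 = floor((11 + 4)/15) = 1.
  m_4 = 15*1 - 4 = 11, d_4 = (136 - 11^2)/15 = 15/15 = 1, a_4 = floor((11 + 11)/1) = 22.
  m_5 = 1*22 - 11 = 11, d_5 = (136 - 11^2)/1 = 15/1 = 15: (m_5, d_5) = (m_1, d_1) = (11, 15), so from here the quotients repeat a_1, ..., a_4; the period length is 4.
So sqrt(136) = [11; (1, 1, 1, 22)] with period length k = 4.
k is even, so the fundamental solution of x^2 - 136y^2 = 1 is (p_{k-1}, q_{k-1}) = (p_3, q_3); compute convergents through index 3.
Convergents (p_i = a_i*p_{i-1} + p_{i-2}, q_i = a_i*q_{i-1} + q_{i-2} with p_{-2}=0, p_{-1}=1, q_{-2}=1, q_{-1}=0):
  i=0: a_0=11, p_0 = 11*1 + 0 = 11, q_0 = 11*0 + 1 = 1.
  i=1: a_1=1, p_1 = 1*11 + 1 = 12, q_1 = 1*1 + 0 = 1.
  i=2: a_2=1, p_2 = 1*12 + 11 = 23, q_2 = 1*1 + 1 = 2.
  i=3: a_3=1, p_3 = 1*23 + 12 = 35, q_3 = 1*2 + 1 = 3.
Check: 35^2 - 136*3^2 = 1225 - 1224 = 1, so (x, y) = (35, 3) solves the equation, and by the theorem it is the least positive solution.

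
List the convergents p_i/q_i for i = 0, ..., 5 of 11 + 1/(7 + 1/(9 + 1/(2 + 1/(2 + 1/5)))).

11/1, 78/7, 713/64, 1504/135, 3721/334, 20109/1805

Using the convergent recurrence p_i = a_i*p_{i-1} + p_{i-2}, q_i = a_i*q_{i-1} + q_{i-2} with p_{-2}=0, p_{-1}=1, q_{-2}=1, q_{-1}=0:
  i=0: a_0=11, p_0 = 11*1 + 0 = 11, q_0 = 11*0 + 1 = 1.
  i=1: a_1=7, p_1 = 7*11 + 1 = 78, q_1 = 7*1 + 0 = 7.
  i=2: a_2=9, p_2 = 9*78 + 11 = 713, q_2 = 9*7 + 1 = 64.
  i=3: a_3=2, p_3 = 2*713 + 78 = 1504, q_3 = 2*64 + 7 = 135.
  i=4: a_4=2, p_4 = 2*1504 + 713 = 3721, q_4 = 2*135 + 64 = 334.
  i=5: a_5=5, p_5 = 5*3721 + 1504 = 20109, q_5 = 5*334 + 135 = 1805.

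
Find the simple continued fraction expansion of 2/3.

Run the Euclidean algorithm on 2 and 3; the successive quotients are the partial quotients a_0, a_1, ... (each step inverts the fractional part left over by the previous one):
  2 = 0*3 + 2, so a_0 = 0.
  3 = 1*2 + 1, so a_1 = 1.
  2 = 2*1 + 0, so a_2 = 2.
The remainder reaches 0 after 3 divisions, so the expansion has 3 partial quotients, read off in order.

[0; 1, 2]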